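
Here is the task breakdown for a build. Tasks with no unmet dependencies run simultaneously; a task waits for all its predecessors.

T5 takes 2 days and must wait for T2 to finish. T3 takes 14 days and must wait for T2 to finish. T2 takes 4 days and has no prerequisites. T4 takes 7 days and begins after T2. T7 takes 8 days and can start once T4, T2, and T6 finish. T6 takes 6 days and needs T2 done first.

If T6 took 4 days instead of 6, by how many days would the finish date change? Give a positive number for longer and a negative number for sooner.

0

Actual critical path: T2→T4→T7 = 4+7+8 = 19 ⇒ 19 days.
T6 is off the critical path — its longest chain is 18 days, giving 1 of slack.
The critical path is still T2→T4→T7; finish is now 19 days.
Change in finish: 19 − 19 = +0 days.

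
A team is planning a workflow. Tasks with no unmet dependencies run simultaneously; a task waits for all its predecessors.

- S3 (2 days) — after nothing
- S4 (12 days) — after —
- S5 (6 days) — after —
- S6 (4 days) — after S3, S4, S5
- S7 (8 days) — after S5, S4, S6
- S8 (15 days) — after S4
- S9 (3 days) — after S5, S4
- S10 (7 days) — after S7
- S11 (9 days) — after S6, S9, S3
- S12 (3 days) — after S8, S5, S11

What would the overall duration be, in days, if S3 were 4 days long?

31

Actual critical path: S4→S6→S7→S10 = 12+4+8+7 = 31 ⇒ 31 days.
S3 is off the critical path — its longest chain is 21 days, giving 10 of slack.
The critical path is still S4→S6→S7→S10; finish is now 31 days.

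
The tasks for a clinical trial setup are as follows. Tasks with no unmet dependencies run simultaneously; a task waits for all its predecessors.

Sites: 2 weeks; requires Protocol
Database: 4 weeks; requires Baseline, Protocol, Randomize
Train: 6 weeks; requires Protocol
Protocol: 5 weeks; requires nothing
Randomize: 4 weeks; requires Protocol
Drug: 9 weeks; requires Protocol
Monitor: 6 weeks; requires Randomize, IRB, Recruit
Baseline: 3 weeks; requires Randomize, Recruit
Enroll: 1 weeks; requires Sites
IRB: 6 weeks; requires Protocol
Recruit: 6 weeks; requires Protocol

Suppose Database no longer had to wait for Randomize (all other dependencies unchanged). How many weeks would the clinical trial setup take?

Before: longest chain Protocol→Recruit→Baseline→Database = 5+6+3+4 = 18, finish 18.
Dropping Randomize→Database doesn't change Database's earliest start (14); another predecessor still binds.
New critical path: Protocol→Recruit→Baseline→Database = 5+6+3+4 = 18 ⇒ 18 weeks.

18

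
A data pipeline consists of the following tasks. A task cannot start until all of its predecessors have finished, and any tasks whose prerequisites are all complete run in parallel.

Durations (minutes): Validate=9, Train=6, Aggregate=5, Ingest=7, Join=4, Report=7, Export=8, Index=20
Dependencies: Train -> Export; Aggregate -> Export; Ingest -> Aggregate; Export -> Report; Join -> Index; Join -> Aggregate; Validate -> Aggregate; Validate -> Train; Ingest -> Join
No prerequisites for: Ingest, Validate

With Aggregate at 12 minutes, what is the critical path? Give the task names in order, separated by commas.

Ingest, Join, Aggregate, Export, Report

As given, the longest chain is Ingest→Join→Aggregate→Export→Report = 7+4+5+8+7 = 31, so the finish is 31 minutes.
Aggregate is on the critical path; changing it to 12 makes that path 38 minutes.
That remains the longest chain; total 38 minutes.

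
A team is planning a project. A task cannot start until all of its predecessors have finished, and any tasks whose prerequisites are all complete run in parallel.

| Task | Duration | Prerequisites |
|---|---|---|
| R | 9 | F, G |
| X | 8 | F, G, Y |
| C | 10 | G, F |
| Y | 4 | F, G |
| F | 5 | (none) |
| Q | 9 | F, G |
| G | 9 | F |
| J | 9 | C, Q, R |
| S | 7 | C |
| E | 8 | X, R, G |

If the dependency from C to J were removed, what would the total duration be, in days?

34

Original critical path: F→G→Y→X→E = 5+9+4+8+8 = 34 ⇒ 34 days.
Without C→J, J's earliest start moves from 24 to 23.
The longest chain is now F→G→Y→X→E = 5+9+4+8+8 = 34, so the schedule takes 34 days.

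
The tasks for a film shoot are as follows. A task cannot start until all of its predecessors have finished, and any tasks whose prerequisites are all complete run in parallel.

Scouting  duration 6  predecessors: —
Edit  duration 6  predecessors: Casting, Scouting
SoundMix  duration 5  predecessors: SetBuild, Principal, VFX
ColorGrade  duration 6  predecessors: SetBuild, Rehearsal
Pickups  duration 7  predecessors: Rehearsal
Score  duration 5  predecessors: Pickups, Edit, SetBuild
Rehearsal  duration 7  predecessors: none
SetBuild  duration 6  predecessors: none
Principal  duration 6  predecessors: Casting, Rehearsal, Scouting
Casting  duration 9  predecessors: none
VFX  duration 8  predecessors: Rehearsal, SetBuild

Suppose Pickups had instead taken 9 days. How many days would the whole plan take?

As given, the longest chain is Casting→Principal→SoundMix = 9+6+5 = 20, so the finish is 20 days.
Pickups is off the critical path — its longest chain is 19 days, giving 1 of slack.
The binding chain switches to Rehearsal→Pickups→Score = 7+9+5 = 21; finish 21 days.

21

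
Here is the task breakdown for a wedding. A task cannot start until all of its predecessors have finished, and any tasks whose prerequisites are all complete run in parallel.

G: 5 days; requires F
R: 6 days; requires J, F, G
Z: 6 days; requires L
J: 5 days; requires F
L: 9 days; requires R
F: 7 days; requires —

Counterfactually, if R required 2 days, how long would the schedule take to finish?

29

As given, the longest chain is F→J→R→L→Z = 7+5+6+9+6 = 33, so the finish is 33 days.
R is on the critical path; changing it to 2 makes that path 29 days.
No other chain overtakes it, so the finish is 29 days.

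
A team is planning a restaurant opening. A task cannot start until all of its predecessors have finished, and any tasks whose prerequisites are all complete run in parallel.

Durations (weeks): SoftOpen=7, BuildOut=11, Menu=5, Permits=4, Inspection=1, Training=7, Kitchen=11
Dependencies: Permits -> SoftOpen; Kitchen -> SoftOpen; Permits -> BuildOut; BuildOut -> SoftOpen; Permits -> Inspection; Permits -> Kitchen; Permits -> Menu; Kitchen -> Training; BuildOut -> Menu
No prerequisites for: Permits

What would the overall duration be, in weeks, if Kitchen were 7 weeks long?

22

Baseline: Permits→Kitchen→Training = 4+11+7 = 22 → 22 weeks.
Kitchen is on the critical path; changing it to 7 makes that path 18 weeks.
New critical path: Permits→BuildOut→SoftOpen = 4+11+7 = 22 ⇒ 22 weeks.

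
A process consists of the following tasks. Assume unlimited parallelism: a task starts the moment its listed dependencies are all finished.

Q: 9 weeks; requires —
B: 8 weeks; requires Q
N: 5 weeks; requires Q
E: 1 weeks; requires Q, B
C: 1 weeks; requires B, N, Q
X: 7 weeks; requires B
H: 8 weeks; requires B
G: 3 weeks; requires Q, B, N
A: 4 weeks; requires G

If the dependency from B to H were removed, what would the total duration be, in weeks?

24

Original critical path: Q→B→H = 9+8+8 = 25 ⇒ 25 weeks.
Without B→H, H's earliest start moves from 17 to 0.
After: Q→B→X = 9+8+7 = 24 → 24 weeks.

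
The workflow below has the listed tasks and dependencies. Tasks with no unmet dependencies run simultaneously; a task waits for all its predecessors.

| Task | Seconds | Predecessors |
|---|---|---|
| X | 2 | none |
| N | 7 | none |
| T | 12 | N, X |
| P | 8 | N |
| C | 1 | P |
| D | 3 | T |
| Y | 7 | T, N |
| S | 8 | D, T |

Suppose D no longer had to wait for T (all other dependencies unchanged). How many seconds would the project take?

Original critical path: N→T→D→S = 7+12+3+8 = 30 ⇒ 30 seconds.
Without T→D, D's earliest start moves from 19 to 0.
New critical path: N→T→S = 7+12+8 = 27 ⇒ 27 seconds.

27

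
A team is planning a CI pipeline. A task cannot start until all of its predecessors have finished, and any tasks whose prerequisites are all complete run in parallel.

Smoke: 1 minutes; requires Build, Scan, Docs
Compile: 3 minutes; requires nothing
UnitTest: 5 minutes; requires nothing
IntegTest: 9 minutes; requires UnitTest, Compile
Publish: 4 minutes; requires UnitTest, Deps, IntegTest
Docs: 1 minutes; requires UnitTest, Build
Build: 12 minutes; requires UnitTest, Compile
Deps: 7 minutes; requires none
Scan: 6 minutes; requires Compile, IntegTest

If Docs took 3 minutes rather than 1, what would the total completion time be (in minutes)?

21

Baseline: UnitTest→IntegTest→Scan→Smoke = 5+9+6+1 = 21 → 21 minutes.
The longest path through Docs is only 19 minutes, so Docs has float 2.
No other chain overtakes it, so the finish is 21 minutes.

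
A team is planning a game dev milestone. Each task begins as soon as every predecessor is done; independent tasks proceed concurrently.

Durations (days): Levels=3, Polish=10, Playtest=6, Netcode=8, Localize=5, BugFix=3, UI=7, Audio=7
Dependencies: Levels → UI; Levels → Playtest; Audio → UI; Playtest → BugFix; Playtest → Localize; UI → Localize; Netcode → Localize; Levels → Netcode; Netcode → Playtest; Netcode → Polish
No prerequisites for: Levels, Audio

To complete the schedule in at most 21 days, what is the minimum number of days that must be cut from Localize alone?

Current finish: 22 days; target: 21.
Localize is on every critical path, so each day cut from Localize cuts the finish by one (this holds down to a finish of 21).
Need 22 − 21 = 1 day off Localize → Localize becomes 4 days, finish becomes 21.

1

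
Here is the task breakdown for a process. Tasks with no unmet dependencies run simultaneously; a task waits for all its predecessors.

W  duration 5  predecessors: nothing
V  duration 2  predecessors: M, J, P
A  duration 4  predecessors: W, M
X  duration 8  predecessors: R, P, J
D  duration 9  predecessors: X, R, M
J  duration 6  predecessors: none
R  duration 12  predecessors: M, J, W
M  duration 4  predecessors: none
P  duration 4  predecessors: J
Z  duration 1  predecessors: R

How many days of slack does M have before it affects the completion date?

J→R→X→D = 6+12+8+9 = 35 sets the makespan at 35 days.
Longest path through M: 33 days (earliest finish 4, latest finish 6).
So M can slip 6 − 4 = 2 days.

2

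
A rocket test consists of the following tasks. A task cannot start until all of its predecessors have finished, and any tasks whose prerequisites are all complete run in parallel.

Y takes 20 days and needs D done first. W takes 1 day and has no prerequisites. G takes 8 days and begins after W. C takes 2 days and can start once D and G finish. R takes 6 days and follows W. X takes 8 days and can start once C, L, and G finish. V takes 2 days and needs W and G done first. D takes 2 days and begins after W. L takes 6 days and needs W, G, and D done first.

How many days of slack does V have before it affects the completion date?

The longest chain is W→D→Y = 1+2+20 = 23; overall finish 23 days.
Longest path through V: 11 days (earliest finish 11, latest finish 23).
Float = 23 − 11 = 12.

12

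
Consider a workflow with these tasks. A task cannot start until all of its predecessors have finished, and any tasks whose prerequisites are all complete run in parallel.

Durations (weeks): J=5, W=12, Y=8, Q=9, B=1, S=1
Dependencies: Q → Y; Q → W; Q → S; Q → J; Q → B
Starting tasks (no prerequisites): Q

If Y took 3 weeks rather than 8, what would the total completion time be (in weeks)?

Actual critical path: Q→W = 9+12 = 21 ⇒ 21 weeks.
Y is off the critical path — its longest chain is 17 weeks, giving 4 of slack.
No other chain overtakes it, so the finish is 21 weeks.

21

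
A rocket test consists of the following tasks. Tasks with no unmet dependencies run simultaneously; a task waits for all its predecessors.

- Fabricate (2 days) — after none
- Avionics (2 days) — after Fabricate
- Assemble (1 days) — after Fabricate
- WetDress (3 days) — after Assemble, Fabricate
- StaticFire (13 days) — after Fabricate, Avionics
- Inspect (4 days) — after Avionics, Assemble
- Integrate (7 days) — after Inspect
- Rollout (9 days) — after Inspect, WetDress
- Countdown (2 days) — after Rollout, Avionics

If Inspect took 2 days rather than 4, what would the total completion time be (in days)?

17

Baseline: Fabricate→Avionics→Inspect→Rollout→Countdown = 2+2+4+9+2 = 19 → 19 days.
Inspect lies on that path, so at 2 days the path becomes 17 days.
New critical path: Fabricate→Avionics→StaticFire = 2+2+13 = 17 ⇒ 17 days.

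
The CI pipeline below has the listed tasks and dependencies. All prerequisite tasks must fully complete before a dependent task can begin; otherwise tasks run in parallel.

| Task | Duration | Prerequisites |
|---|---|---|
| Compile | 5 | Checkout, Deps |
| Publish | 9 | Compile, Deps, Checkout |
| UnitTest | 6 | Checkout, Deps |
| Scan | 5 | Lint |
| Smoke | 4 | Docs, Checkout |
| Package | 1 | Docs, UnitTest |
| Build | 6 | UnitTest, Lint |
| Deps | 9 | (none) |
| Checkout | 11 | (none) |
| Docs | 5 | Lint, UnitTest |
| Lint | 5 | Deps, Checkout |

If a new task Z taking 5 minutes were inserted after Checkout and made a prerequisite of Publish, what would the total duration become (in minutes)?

Originally the plan takes 26 minutes.
With Z inserted, Publish now waits for max(Compile, Deps, Checkout, Z).
New critical path: Checkout→UnitTest→Docs→Smoke = 11+6+5+4 = 26 ⇒ 26 minutes.

26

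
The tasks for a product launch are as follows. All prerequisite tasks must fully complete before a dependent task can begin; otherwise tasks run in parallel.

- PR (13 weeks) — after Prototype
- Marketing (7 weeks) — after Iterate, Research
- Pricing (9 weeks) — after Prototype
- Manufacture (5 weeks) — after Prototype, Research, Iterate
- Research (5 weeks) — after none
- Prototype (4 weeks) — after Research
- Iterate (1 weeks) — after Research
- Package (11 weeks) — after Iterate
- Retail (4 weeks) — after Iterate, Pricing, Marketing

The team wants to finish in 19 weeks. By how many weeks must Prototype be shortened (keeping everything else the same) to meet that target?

Current finish: 22 weeks; target: 19.
Prototype is on every critical path, so each week cut from Prototype cuts the finish by one (this holds down to a finish of 19).
Need 22 − 19 = 3 weeks off Prototype → Prototype becomes 1 week, finish becomes 19.

3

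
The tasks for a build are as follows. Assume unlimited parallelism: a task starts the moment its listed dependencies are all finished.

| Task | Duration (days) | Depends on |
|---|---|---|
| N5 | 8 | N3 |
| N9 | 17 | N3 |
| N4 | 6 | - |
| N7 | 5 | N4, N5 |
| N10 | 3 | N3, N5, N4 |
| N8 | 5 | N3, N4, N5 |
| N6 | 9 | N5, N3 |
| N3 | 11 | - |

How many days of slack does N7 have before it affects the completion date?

4

The longest chain is N3→N5→N6 = 11+8+9 = 28; overall finish 28 days.
Longest path through N7: 24 days (earliest finish 24, latest finish 28).
Slack of N7 = 23 − 19 = 4 days.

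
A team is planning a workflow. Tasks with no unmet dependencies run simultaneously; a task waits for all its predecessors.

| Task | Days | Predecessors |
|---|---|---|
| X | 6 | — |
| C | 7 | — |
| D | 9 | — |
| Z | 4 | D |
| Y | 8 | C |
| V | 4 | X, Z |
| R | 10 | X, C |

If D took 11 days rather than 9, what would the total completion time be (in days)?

The binding path is D→Z→V = 9+4+4 = 17; finish at 17 days.
D is on the critical path; changing it to 11 makes that path 19 days.
The critical path is still D→Z→V; finish is now 19 days.

19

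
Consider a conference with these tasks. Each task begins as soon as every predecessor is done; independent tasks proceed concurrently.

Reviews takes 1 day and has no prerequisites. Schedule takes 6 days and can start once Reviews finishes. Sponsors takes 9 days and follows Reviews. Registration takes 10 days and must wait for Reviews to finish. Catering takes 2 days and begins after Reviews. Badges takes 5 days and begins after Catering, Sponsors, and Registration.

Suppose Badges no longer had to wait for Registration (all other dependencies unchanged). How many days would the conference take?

With the dependency in place, Reviews→Registration→Badges = 1+10+5 = 16 sets the finish at 16 days.
Without Registration→Badges, Badges's earliest start moves from 11 to 10.
New critical path: Reviews→Sponsors→Badges = 1+9+5 = 15 ⇒ 15 days.

15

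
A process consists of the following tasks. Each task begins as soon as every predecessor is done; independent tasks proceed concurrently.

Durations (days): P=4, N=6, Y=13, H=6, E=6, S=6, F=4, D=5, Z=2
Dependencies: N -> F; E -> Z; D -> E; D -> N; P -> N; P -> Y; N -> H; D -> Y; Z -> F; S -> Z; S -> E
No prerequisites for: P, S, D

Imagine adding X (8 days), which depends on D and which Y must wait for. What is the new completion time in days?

26

Originally the project takes 18 days.
With X inserted, Y now waits for max(P, D, X).
New critical path: D→X→Y = 5+8+13 = 26 ⇒ 26 days.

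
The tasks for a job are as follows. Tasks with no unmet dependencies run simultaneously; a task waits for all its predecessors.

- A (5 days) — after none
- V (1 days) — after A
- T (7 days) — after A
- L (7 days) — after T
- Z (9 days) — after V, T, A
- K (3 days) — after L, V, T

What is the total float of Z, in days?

1

A→T→L→K = 5+7+7+3 = 22 sets the makespan at 22 days.
Longest path through Z: 21 days (earliest finish 21, latest finish 22).
So Z can slip 22 − 21 = 1 day.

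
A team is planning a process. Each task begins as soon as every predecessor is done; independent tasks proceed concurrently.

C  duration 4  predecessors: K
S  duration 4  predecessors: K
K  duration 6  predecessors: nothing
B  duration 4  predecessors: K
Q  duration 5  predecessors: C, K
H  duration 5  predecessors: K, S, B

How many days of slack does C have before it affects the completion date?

0

The longest chain is K→C→Q = 6+4+5 = 15; overall finish 15 days.
The longest chain containing C totals 15 days.
Slack of C = 6 − 6 = 0 days.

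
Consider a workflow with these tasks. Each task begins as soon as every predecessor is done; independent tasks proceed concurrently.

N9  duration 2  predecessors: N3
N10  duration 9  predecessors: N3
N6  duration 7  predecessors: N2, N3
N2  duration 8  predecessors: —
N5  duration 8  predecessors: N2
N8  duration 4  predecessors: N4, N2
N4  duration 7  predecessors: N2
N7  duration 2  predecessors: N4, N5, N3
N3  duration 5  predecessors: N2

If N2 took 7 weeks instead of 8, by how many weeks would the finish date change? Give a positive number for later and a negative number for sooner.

-1

The binding path is N2→N3→N10 = 8+5+9 = 22; finish at 22 weeks.
Since N2 is critical, the -1 change carries straight to that chain (now 21 weeks).
That remains the longest chain; total 21 weeks.
Change in finish: 21 − 22 = -1 weeks.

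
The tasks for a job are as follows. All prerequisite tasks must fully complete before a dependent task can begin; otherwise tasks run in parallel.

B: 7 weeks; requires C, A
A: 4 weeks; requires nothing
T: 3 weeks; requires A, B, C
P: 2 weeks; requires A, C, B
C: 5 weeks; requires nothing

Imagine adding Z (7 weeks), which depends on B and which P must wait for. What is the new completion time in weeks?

Originally the job takes 15 weeks.
With Z inserted, P now waits for max(A, C, B, Z).
New critical path: C→B→Z→P = 5+7+7+2 = 21 ⇒ 21 weeks.

21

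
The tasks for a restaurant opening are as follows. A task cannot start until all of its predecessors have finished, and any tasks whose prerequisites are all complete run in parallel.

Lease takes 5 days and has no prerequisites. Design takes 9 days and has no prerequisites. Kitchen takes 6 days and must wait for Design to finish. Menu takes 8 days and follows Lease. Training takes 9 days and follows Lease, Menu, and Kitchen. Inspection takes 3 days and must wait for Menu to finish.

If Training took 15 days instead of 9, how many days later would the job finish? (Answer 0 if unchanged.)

6

As given, the longest chain is Design→Kitchen→Training = 9+6+9 = 24, so the finish is 24 days.
Training is on the critical path; changing it to 15 makes that path 30 days.
The critical path is still Design→Kitchen→Training; finish is now 30 days.
Change in finish: 30 − 24 = +6 days.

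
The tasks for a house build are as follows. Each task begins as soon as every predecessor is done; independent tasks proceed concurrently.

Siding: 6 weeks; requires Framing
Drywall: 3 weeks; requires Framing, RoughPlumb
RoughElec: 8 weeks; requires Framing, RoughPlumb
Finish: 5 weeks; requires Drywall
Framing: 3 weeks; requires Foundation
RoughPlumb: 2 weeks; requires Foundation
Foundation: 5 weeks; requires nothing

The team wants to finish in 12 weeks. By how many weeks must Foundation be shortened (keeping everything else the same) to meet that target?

Current finish: 16 weeks; target: 12.
Foundation is on every critical path, so each week cut from Foundation cuts the finish by one (this holds down to a finish of 12).
Need 16 − 12 = 4 weeks off Foundation → Foundation becomes 1 week, finish becomes 12.

4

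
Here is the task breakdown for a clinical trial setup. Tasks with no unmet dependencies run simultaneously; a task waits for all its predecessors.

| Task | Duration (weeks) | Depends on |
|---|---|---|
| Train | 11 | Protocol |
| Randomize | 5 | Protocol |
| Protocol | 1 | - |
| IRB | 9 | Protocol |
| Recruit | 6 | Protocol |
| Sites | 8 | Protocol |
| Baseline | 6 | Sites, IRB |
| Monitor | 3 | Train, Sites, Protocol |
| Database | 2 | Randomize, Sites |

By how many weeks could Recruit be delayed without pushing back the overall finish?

Critical path: Protocol→IRB→Baseline = 1+9+6 = 16, so the finish is 16 weeks.
Longest path through Recruit: 7 weeks (earliest finish 7, latest finish 16).
Slack of Recruit = 10 − 1 = 9 weeks.

9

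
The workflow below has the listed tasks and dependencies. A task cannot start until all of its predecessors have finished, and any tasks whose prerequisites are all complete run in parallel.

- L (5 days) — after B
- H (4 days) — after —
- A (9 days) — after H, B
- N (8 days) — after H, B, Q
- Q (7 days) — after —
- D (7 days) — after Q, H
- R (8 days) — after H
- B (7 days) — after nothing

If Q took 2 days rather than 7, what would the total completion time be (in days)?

16

Baseline: B→A = 7+9 = 16 → 16 days.
The longest path through Q is only 15 days, so Q has float 1.
The critical path is still B→A; finish is now 16 days.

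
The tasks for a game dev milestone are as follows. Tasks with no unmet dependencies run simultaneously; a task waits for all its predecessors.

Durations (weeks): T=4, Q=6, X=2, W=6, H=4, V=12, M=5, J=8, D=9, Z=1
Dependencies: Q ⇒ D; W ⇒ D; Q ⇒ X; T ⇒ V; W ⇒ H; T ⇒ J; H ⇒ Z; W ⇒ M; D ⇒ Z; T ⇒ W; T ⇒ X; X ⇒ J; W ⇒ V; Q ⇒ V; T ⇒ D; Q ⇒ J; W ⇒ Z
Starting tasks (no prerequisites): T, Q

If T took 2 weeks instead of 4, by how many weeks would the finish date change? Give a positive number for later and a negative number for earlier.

-2

Actual critical path: T→W→V = 4+6+12 = 22 ⇒ 22 weeks.
T lies on that path, so at 2 weeks the path becomes 20 weeks.
That remains the longest chain; total 20 weeks.
Change in finish: 20 − 22 = -2 weeks.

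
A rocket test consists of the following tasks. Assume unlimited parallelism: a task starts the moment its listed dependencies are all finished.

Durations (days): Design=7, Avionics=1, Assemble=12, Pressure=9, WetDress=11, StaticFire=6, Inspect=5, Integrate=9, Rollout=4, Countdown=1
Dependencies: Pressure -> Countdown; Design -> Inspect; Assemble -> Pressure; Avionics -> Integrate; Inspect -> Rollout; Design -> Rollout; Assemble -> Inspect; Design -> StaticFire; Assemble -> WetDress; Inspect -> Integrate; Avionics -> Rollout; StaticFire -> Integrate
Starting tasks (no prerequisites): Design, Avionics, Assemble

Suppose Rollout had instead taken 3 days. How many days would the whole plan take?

Actual critical path: Assemble→Inspect→Integrate = 12+5+9 = 26 ⇒ 26 days.
Rollout is off the critical path — its longest chain is 21 days, giving 5 of slack.
The critical path is still Assemble→Inspect→Integrate; finish is now 26 days.

26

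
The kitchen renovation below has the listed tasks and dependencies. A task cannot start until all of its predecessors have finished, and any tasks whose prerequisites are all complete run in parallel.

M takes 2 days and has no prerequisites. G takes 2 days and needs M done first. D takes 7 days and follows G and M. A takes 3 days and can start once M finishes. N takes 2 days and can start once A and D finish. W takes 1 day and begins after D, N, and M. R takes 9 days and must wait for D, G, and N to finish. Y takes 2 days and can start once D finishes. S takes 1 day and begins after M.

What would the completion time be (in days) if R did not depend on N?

Before: longest chain M→G→D→N→R = 2+2+7+2+9 = 22, finish 22.
Without N→R, R's earliest start moves from 13 to 11.
The longest chain is now M→G→D→R = 2+2+7+9 = 20, so the plan takes 20 days.

20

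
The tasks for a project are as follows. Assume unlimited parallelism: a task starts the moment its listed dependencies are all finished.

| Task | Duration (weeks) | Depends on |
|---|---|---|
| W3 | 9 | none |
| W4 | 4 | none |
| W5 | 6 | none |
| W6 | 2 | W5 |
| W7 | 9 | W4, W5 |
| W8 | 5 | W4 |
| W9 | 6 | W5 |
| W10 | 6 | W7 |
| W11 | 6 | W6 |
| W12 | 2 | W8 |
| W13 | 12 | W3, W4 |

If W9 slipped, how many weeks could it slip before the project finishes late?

The longest chain is W3→W13 = 9+12 = 21; overall finish 21 weeks.
Longest path through W9: 12 weeks (earliest finish 12, latest finish 21).
So W9 can slip 21 − 12 = 9 weeks.

9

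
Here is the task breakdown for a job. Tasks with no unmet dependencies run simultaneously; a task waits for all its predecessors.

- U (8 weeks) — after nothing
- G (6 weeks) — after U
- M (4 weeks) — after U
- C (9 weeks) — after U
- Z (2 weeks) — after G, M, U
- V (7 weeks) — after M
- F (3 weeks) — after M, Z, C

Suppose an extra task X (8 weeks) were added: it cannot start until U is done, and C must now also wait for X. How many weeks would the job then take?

28

Originally the job takes 20 weeks.
With X inserted, C now waits for max(U, X).
New critical path: U→X→C→F = 8+8+9+3 = 28 ⇒ 28 weeks.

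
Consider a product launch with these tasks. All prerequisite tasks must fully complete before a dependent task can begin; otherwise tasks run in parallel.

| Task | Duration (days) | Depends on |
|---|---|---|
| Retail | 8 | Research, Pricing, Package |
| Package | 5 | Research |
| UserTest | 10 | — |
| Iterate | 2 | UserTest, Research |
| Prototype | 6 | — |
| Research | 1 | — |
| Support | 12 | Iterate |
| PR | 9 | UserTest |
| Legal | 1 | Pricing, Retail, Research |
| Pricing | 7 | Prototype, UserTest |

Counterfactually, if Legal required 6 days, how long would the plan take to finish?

Actual critical path: UserTest→Pricing→Retail→Legal = 10+7+8+1 = 26 ⇒ 26 days.
Since Legal is critical, the +5 change carries straight to that chain (now 31 days).
That remains the longest chain; total 31 days.

31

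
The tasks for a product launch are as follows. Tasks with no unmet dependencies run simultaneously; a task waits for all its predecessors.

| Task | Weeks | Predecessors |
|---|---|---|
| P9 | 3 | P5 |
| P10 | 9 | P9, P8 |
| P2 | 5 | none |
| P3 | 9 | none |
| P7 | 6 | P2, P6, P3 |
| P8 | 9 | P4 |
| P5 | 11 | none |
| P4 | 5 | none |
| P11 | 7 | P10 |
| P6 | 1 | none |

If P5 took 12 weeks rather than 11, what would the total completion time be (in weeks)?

31

Actual critical path: P5→P9→P10→P11 = 11+3+9+7 = 30 ⇒ 30 weeks.
P5 lies on that path, so at 12 weeks the path becomes 31 weeks.
The critical path is still P5→P9→P10→P11; finish is now 31 weeks.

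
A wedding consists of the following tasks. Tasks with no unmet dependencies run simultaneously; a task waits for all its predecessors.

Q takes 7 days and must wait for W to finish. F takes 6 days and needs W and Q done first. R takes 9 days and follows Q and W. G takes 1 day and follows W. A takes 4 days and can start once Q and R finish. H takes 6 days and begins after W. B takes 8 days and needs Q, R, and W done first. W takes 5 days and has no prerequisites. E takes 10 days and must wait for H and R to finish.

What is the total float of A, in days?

Critical path: W→Q→R→E = 5+7+9+10 = 31, so the finish is 31 days.
A finishes as early as 25 and must finish by 31.
So A can slip 31 − 25 = 6 days.

6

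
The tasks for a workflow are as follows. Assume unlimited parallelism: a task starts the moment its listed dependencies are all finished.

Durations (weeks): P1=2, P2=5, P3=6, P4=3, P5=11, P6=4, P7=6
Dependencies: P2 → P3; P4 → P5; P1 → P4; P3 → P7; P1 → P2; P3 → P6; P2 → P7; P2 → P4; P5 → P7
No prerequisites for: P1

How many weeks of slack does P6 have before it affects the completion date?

The longest chain is P1→P2→P4→P5→P7 = 2+5+3+11+6 = 27; overall finish 27 weeks.
P6 finishes as early as 17 and must finish by 27.
Slack of P6 = 23 − 13 = 10 weeks.

10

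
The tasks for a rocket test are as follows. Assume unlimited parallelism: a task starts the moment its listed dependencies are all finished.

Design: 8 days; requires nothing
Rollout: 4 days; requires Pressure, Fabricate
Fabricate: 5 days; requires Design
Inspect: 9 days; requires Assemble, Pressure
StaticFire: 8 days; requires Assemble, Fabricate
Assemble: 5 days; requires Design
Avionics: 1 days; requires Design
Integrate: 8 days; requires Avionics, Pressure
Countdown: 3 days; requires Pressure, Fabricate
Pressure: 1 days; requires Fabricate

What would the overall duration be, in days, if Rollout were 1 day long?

23

Baseline: Design→Fabricate→Pressure→Inspect = 8+5+1+9 = 23 → 23 days.
Rollout has 5 days of float (longest path through it is 18).
No other chain overtakes it, so the finish is 23 days.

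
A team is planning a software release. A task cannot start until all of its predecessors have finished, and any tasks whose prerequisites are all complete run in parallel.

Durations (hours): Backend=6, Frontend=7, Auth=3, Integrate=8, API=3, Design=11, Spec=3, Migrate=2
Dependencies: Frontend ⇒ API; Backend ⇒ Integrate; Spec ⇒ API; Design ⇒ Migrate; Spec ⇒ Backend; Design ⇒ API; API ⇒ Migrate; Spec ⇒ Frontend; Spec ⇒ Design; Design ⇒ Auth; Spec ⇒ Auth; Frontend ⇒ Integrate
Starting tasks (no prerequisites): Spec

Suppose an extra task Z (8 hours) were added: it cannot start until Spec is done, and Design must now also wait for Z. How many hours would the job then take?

27

Originally the job takes 19 hours.
With Z inserted, Design now waits for max(Spec, Z).
New critical path: Spec→Z→Design→API→Migrate = 3+8+11+3+2 = 27 ⇒ 27 hours.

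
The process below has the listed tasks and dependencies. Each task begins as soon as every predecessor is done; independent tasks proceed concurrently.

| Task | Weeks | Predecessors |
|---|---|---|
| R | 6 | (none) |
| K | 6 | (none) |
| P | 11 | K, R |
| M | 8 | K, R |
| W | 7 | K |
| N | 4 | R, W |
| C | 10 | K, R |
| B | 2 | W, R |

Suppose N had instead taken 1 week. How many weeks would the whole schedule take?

17

The binding path is K→W→N = 6+7+4 = 17; finish at 17 weeks.
N lies on that path, so at 1 week the path becomes 14 weeks.
New critical path: R→P = 6+11 = 17 ⇒ 17 weeks.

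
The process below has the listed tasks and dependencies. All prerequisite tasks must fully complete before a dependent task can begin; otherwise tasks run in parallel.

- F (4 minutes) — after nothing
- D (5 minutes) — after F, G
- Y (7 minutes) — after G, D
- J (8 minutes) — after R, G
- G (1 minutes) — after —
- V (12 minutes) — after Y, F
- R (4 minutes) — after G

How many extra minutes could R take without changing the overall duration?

15

The longest chain is F→D→Y→V = 4+5+7+12 = 28; overall finish 28 minutes.
Longest path through R: 13 minutes (earliest finish 5, latest finish 20).
Float = 28 − 13 = 15.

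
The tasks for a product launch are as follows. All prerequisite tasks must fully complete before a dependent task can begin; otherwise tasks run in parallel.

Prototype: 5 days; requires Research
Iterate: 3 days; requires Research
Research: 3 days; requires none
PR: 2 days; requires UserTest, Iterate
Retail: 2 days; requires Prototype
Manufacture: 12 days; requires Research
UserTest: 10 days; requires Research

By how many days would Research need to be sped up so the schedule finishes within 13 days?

Current finish: 15 days; target: 13.
Research is on every critical path, so each day cut from Research cuts the finish by one (this holds down to a finish of 13).
Need 15 − 13 = 2 days off Research → Research becomes 1 day, finish becomes 13.

2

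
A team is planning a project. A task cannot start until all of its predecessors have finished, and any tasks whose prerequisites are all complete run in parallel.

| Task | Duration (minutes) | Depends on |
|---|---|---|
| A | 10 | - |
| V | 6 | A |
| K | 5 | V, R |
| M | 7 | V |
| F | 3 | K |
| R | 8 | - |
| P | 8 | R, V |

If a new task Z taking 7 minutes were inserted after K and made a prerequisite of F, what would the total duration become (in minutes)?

Originally the plan takes 24 minutes.
With Z inserted, F now waits for max(K, Z).
New critical path: A→V→K→Z→F = 10+6+5+7+3 = 31 ⇒ 31 minutes.

31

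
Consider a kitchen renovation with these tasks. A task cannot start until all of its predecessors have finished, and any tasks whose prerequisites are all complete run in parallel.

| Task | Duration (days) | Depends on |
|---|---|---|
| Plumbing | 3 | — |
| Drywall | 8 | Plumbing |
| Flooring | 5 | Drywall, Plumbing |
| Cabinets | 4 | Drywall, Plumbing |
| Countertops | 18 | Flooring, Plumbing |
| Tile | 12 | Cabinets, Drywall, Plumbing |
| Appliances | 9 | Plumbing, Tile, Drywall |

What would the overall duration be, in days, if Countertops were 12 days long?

The binding path is Plumbing→Drywall→Cabinets→Tile→Appliances = 3+8+4+12+9 = 36; finish at 36 days.
The longest path through Countertops is only 34 days, so Countertops has float 2.
That remains the longest chain; total 36 days.

36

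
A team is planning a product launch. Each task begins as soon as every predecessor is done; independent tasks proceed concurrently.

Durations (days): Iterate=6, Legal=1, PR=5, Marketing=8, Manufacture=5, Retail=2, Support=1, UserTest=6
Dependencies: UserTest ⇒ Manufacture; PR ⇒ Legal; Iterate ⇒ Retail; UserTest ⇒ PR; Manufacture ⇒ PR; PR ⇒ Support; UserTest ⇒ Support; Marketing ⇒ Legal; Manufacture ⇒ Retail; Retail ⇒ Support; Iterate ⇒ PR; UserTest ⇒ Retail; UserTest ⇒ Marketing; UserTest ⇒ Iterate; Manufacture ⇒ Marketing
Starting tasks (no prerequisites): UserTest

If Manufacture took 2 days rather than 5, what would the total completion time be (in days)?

18

Critical path before the change: UserTest→Manufacture→Marketing→Legal = 6+5+8+1 = 20 giving 20 days.
Manufacture is on the critical path; changing it to 2 makes that path 17 days.
New critical path: UserTest→Iterate→PR→Support = 6+6+5+1 = 18 ⇒ 18 days.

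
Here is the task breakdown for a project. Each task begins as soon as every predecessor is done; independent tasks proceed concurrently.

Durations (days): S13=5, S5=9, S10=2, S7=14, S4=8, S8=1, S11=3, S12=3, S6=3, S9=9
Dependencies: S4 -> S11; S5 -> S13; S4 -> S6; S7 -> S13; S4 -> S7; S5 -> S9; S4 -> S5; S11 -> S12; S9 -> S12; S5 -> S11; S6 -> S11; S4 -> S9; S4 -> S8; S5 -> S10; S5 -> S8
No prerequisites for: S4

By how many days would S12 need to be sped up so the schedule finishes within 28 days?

Current finish: 29 days; target: 28.
S12 is on every critical path, so each day cut from S12 cuts the finish by one (this holds down to a finish of 27).
Need 29 − 28 = 1 day off S12 → S12 becomes 2 days, finish becomes 28.

1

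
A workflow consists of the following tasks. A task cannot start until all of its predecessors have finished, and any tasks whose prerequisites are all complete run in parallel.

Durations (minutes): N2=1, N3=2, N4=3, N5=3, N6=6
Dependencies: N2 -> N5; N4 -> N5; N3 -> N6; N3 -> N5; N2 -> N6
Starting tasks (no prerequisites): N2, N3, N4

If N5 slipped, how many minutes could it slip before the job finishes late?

The longest chain is N3→N6 = 2+6 = 8; overall finish 8 minutes.
The longest chain containing N5 totals 6 minutes.
Float = 8 − 6 = 2.

2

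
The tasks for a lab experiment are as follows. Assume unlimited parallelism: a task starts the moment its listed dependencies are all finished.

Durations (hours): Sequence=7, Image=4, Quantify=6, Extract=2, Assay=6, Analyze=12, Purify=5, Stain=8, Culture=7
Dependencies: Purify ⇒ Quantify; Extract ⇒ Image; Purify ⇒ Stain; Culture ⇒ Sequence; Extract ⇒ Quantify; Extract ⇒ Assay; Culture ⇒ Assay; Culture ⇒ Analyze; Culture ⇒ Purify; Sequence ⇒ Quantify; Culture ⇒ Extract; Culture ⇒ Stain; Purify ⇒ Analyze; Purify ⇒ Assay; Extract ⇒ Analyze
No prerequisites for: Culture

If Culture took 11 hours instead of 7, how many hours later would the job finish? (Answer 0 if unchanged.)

4

As given, the longest chain is Culture→Purify→Analyze = 7+5+12 = 24, so the finish is 24 hours.
Since Culture is critical, the +4 change carries straight to that chain (now 28 hours).
No other chain overtakes it, so the finish is 28 hours.
Change in finish: 28 − 24 = +4 hours.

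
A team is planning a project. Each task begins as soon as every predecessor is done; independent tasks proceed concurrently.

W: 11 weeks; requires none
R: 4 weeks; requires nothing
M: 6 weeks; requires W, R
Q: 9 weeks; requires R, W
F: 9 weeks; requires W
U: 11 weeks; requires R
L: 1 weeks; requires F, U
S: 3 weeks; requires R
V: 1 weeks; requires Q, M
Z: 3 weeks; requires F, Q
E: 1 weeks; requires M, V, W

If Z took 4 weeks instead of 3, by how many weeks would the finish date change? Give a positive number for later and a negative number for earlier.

1

Baseline: W→Q→Z = 11+9+3 = 23 → 23 weeks.
Since Z is critical, the +1 change carries straight to that chain (now 24 weeks).
No other chain overtakes it, so the finish is 24 weeks.
Change in finish: 24 − 23 = +1 weeks.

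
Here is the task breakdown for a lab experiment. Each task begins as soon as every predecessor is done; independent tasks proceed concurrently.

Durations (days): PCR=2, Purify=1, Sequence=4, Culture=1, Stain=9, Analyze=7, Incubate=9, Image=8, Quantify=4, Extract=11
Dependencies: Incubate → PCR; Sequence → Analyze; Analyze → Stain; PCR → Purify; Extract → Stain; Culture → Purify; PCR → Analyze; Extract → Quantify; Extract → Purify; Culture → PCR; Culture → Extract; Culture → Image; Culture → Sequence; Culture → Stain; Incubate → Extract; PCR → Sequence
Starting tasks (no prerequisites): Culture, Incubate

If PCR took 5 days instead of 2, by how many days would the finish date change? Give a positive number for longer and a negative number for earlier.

3

Actual critical path: Incubate→PCR→Sequence→Analyze→Stain = 9+2+4+7+9 = 31 ⇒ 31 days.
Since PCR is critical, the +3 change carries straight to that chain (now 34 days).
No other chain overtakes it, so the finish is 34 days.
Change in finish: 34 − 31 = +3 days.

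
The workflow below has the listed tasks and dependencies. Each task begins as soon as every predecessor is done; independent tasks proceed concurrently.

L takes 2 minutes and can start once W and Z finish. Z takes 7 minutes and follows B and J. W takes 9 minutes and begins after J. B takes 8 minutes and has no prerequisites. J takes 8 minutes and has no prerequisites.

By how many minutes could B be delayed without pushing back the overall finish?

Critical path: J→W→L = 8+9+2 = 19, so the finish is 19 minutes.
The longest chain containing B totals 17 minutes.
Slack of B = 2 − 0 = 2 minutes.

2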